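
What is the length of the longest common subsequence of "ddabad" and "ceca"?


LCS of "ddabad" and "ceca"
DP table:
           c    e    c    a
      0    0    0    0    0
  d   0    0    0    0    0
  d   0    0    0    0    0
  a   0    0    0    0    1
  b   0    0    0    0    1
  a   0    0    0    0    1
  d   0    0    0    0    1
LCS length = dp[6][4] = 1

1


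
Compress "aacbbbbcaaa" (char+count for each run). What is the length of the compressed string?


Input: aacbbbbcaaa
Runs:
  'a' x 2 => "a2"
  'c' x 1 => "c1"
  'b' x 4 => "b4"
  'c' x 1 => "c1"
  'a' x 3 => "a3"
Compressed: "a2c1b4c1a3"
Compressed length: 10

10


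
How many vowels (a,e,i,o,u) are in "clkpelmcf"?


Input: clkpelmcf
Checking each character:
  'c' at position 0: consonant
  'l' at position 1: consonant
  'k' at position 2: consonant
  'p' at position 3: consonant
  'e' at position 4: vowel (running total: 1)
  'l' at position 5: consonant
  'm' at position 6: consonant
  'c' at position 7: consonant
  'f' at position 8: consonant
Total vowels: 1

1


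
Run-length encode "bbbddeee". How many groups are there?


Input: bbbddeee
Scanning for consecutive runs:
  Group 1: 'b' x 3 (positions 0-2)
  Group 2: 'd' x 2 (positions 3-4)
  Group 3: 'e' x 3 (positions 5-7)
Total groups: 3

3


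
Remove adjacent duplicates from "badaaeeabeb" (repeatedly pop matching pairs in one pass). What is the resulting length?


Input: badaaeeabeb
Stack-based adjacent duplicate removal:
  Read 'b': push. Stack: b
  Read 'a': push. Stack: ba
  Read 'd': push. Stack: bad
  Read 'a': push. Stack: bada
  Read 'a': matches stack top 'a' => pop. Stack: bad
  Read 'e': push. Stack: bade
  Read 'e': matches stack top 'e' => pop. Stack: bad
  Read 'a': push. Stack: bada
  Read 'b': push. Stack: badab
  Read 'e': push. Stack: badabe
  Read 'b': push. Stack: badabeb
Final stack: "badabeb" (length 7)

7


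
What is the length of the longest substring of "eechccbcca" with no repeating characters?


Input: "eechccbcca"
Sliding window (track last position of each char):
  Position 0 ('e'): window [0,0] length 1 -- new best
  Position 1 ('e'): repeat (last at 0), move window start to 1
  Position 1 ('e'): window [1,1] length 1
  Position 2 ('c'): window [1,2] length 2 -- new best
  Position 3 ('h'): window [1,3] length 3 -- new best
  Position 4 ('c'): repeat (last at 2), move window start to 3
  Position 4 ('c'): window [3,4] length 2
  Position 5 ('c'): repeat (last at 4), move window start to 5
  Position 5 ('c'): window [5,5] length 1
  Position 6 ('b'): window [5,6] length 2
  Position 7 ('c'): repeat (last at 5), move window start to 6
  Position 7 ('c'): window [6,7] length 2
  Position 8 ('c'): repeat (last at 7), move window start to 8
  Position 8 ('c'): window [8,8] length 1
  Position 9 ('a'): window [8,9] length 2
Longest substring with no repeats: "ech" with length 3

3


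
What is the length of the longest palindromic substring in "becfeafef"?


Input: "becfeafef"
Checking substrings for palindromes:
  [6:9] "fef" (len 3) => palindrome
Longest palindromic substring: "fef" with length 3

3


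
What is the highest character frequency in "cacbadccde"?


Input: cacbadccde
Character counts:
  'a': 2
  'b': 1
  'c': 4
  'd': 2
  'e': 1
Maximum frequency: 4

4


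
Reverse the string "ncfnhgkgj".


Input: ncfnhgkgj
Reading characters right to left:
  Position 8: 'j'
  Position 7: 'g'
  Position 6: 'k'
  Position 5: 'g'
  Position 4: 'h'
  Position 3: 'n'
  Position 2: 'f'
  Position 1: 'c'
  Position 0: 'n'
Reversed: jgkghnfcn

jgkghnfcn


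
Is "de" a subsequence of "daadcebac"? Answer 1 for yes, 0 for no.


Check if "de" is a subsequence of "daadcebac"
Greedy scan:
  Position 0 ('d'): matches sub[0] = 'd'
  Position 1 ('a'): no match needed
  Position 2 ('a'): no match needed
  Position 3 ('d'): no match needed
  Position 4 ('c'): no match needed
  Position 5 ('e'): matches sub[1] = 'e'
  Position 6 ('b'): no match needed
  Position 7 ('a'): no match needed
  Position 8 ('c'): no match needed
All 2 characters matched => is a subsequence

1


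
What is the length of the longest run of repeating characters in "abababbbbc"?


Input: "abababbbbc"
Scanning for longest run:
  Position 1 ('b'): new char, reset run to 1
  Position 2 ('a'): new char, reset run to 1
  Position 3 ('b'): new char, reset run to 1
  Position 4 ('a'): new char, reset run to 1
  Position 5 ('b'): new char, reset run to 1
  Position 6 ('b'): continues run of 'b', length=2
  Position 7 ('b'): continues run of 'b', length=3
  Position 8 ('b'): continues run of 'b', length=4
  Position 9 ('c'): new char, reset run to 1
Longest run: 'b' with length 4

4


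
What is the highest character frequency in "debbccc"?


Input: debbccc
Character counts:
  'b': 2
  'c': 3
  'd': 1
  'e': 1
Maximum frequency: 3

3


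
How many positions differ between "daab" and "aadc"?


Comparing "daab" and "aadc" position by position:
  Position 0: 'd' vs 'a' => DIFFER
  Position 1: 'a' vs 'a' => same
  Position 2: 'a' vs 'd' => DIFFER
  Position 3: 'b' vs 'c' => DIFFER
Positions that differ: 3

3


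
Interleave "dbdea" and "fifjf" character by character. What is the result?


Interleaving "dbdea" and "fifjf":
  Position 0: 'd' from first, 'f' from second => "df"
  Position 1: 'b' from first, 'i' from second => "bi"
  Position 2: 'd' from first, 'f' from second => "df"
  Position 3: 'e' from first, 'j' from second => "ej"
  Position 4: 'a' from first, 'f' from second => "af"
Result: dfbidfejaf

dfbidfejaf


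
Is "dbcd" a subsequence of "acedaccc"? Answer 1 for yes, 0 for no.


Check if "dbcd" is a subsequence of "acedaccc"
Greedy scan:
  Position 0 ('a'): no match needed
  Position 1 ('c'): no match needed
  Position 2 ('e'): no match needed
  Position 3 ('d'): matches sub[0] = 'd'
  Position 4 ('a'): no match needed
  Position 5 ('c'): no match needed
  Position 6 ('c'): no match needed
  Position 7 ('c'): no match needed
Only matched 1/4 characters => not a subsequence

0


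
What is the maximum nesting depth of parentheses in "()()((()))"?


Input: "()()((()))"
Tracking depth:
  Position 0 '(': depth becomes 1
  Position 1 ')': depth becomes 0
  Position 2 '(': depth becomes 1
  Position 3 ')': depth becomes 0
  Position 4 '(': depth becomes 1
  Position 5 '(': depth becomes 2
  Position 6 '(': depth becomes 3
  Position 7 ')': depth becomes 2
  Position 8 ')': depth becomes 1
  Position 9 ')': depth becomes 0
Maximum depth reached: 3

3


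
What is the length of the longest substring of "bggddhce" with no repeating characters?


Input: "bggddhce"
Sliding window (track last position of each char):
  Position 0 ('b'): window [0,0] length 1 -- new best
  Position 1 ('g'): window [0,1] length 2 -- new best
  Position 2 ('g'): repeat (last at 1), move window start to 2
  Position 2 ('g'): window [2,2] length 1
  Position 3 ('d'): window [2,3] length 2
  Position 4 ('d'): repeat (last at 3), move window start to 4
  Position 4 ('d'): window [4,4] length 1
  Position 5 ('h'): window [4,5] length 2
  Position 6 ('c'): window [4,6] length 3 -- new best
  Position 7 ('e'): window [4,7] length 4 -- new best
Longest substring with no repeats: "dhce" with length 4

4


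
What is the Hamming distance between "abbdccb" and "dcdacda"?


Comparing "abbdccb" and "dcdacda" position by position:
  Position 0: 'a' vs 'd' => differ
  Position 1: 'b' vs 'c' => differ
  Position 2: 'b' vs 'd' => differ
  Position 3: 'd' vs 'a' => differ
  Position 4: 'c' vs 'c' => same
  Position 5: 'c' vs 'd' => differ
  Position 6: 'b' vs 'a' => differ
Total differences (Hamming distance): 6

6


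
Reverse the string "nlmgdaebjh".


Input: nlmgdaebjh
Reading characters right to left:
  Position 9: 'h'
  Position 8: 'j'
  Position 7: 'b'
  Position 6: 'e'
  Position 5: 'a'
  Position 4: 'd'
  Position 3: 'g'
  Position 2: 'm'
  Position 1: 'l'
  Position 0: 'n'
Reversed: hjbeadgmln

hjbeadgmln


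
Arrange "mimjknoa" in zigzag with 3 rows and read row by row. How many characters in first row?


Zigzag "mimjknoa" into 3 rows:
Placing characters:
  'm' => row 0
  'i' => row 1
  'm' => row 2
  'j' => row 1
  'k' => row 0
  'n' => row 1
  'o' => row 2
  'a' => row 1
Rows:
  Row 0: "mk"
  Row 1: "ijna"
  Row 2: "mo"
First row length: 2

2


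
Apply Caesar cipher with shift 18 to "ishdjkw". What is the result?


Caesar cipher: shift "ishdjkw" by 18
  'i' (pos 8) + 18 = pos 0 = 'a'
  's' (pos 18) + 18 = pos 10 = 'k'
  'h' (pos 7) + 18 = pos 25 = 'z'
  'd' (pos 3) + 18 = pos 21 = 'v'
  'j' (pos 9) + 18 = pos 1 = 'b'
  'k' (pos 10) + 18 = pos 2 = 'c'
  'w' (pos 22) + 18 = pos 14 = 'o'
Result: akzvbco

akzvbco


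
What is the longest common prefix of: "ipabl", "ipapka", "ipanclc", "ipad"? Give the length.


Words: ipabl, ipapka, ipanclc, ipad
  Position 0: all 'i' => match
  Position 1: all 'p' => match
  Position 2: all 'a' => match
  Position 3: ('b', 'p', 'n', 'd') => mismatch, stop
LCP = "ipa" (length 3)

3


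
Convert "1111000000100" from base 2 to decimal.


Input: "1111000000100" in base 2
Positional expansion:
  Digit '1' (value 1) x 2^12 = 4096
  Digit '1' (value 1) x 2^11 = 2048
  Digit '1' (value 1) x 2^10 = 1024
  Digit '1' (value 1) x 2^9 = 512
  Digit '0' (value 0) x 2^8 = 0
  Digit '0' (value 0) x 2^7 = 0
  Digit '0' (value 0) x 2^6 = 0
  Digit '0' (value 0) x 2^5 = 0
  Digit '0' (value 0) x 2^4 = 0
  Digit '0' (value 0) x 2^3 = 0
  Digit '1' (value 1) x 2^2 = 4
  Digit '0' (value 0) x 2^1 = 0
  Digit '0' (value 0) x 2^0 = 0
Sum = 7684

7684


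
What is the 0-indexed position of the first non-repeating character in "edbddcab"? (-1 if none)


Input: edbddcab
Character frequencies:
  'a': 1
  'b': 2
  'c': 1
  'd': 3
  'e': 1
Scanning left to right for freq == 1:
  Position 0 ('e'): unique! => answer = 0

0


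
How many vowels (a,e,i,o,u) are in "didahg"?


Input: didahg
Checking each character:
  'd' at position 0: consonant
  'i' at position 1: vowel (running total: 1)
  'd' at position 2: consonant
  'a' at position 3: vowel (running total: 2)
  'h' at position 4: consonant
  'g' at position 5: consonant
Total vowels: 2

2


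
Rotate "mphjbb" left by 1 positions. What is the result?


Input: "mphjbb", rotate left by 1
First 1 characters: "m"
Remaining characters: "phjbb"
Concatenate remaining + first: "phjbb" + "m" = "phjbbm"

phjbbm


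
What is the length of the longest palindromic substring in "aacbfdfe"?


Input: "aacbfdfe"
Checking substrings for palindromes:
  [4:7] "fdf" (len 3) => palindrome
  [0:2] "aa" (len 2) => palindrome
Longest palindromic substring: "fdf" with length 3

3


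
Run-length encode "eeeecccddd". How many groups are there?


Input: eeeecccddd
Scanning for consecutive runs:
  Group 1: 'e' x 4 (positions 0-3)
  Group 2: 'c' x 3 (positions 4-6)
  Group 3: 'd' x 3 (positions 7-9)
Total groups: 3

3


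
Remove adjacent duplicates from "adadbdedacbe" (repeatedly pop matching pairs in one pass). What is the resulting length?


Input: adadbdedacbe
Stack-based adjacent duplicate removal:
  Read 'a': push. Stack: a
  Read 'd': push. Stack: ad
  Read 'a': push. Stack: ada
  Read 'd': push. Stack: adad
  Read 'b': push. Stack: adadb
  Read 'd': push. Stack: adadbd
  Read 'e': push. Stack: adadbde
  Read 'd': push. Stack: adadbded
  Read 'a': push. Stack: adadbdeda
  Read 'c': push. Stack: adadbdedac
  Read 'b': push. Stack: adadbdedacb
  Read 'e': push. Stack: adadbdedacbe
Final stack: "adadbdedacbe" (length 12)

12


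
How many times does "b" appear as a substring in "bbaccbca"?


Searching for "b" in "bbaccbca"
Scanning each position:
  Position 0: "b" => MATCH
  Position 1: "b" => MATCH
  Position 2: "a" => no
  Position 3: "c" => no
  Position 4: "c" => no
  Position 5: "b" => MATCH
  Position 6: "c" => no
  Position 7: "a" => no
Total occurrences: 3

3


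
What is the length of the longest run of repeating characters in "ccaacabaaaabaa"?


Input: "ccaacabaaaabaa"
Scanning for longest run:
  Position 1 ('c'): continues run of 'c', length=2
  Position 2 ('a'): new char, reset run to 1
  Position 3 ('a'): continues run of 'a', length=2
  Position 4 ('c'): new char, reset run to 1
  Position 5 ('a'): new char, reset run to 1
  Position 6 ('b'): new char, reset run to 1
  Position 7 ('a'): new char, reset run to 1
  Position 8 ('a'): continues run of 'a', length=2
  Position 9 ('a'): continues run of 'a', length=3
  Position 10 ('a'): continues run of 'a', length=4
  Position 11 ('b'): new char, reset run to 1
  Position 12 ('a'): new char, reset run to 1
  Position 13 ('a'): continues run of 'a', length=2
Longest run: 'a' with length 4

4


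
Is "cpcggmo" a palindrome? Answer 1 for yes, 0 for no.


Input: cpcggmo
Reversed: omggcpc
  Compare pos 0 ('c') with pos 6 ('o'): MISMATCH
  Compare pos 1 ('p') with pos 5 ('m'): MISMATCH
  Compare pos 2 ('c') with pos 4 ('g'): MISMATCH
Result: not a palindrome

0


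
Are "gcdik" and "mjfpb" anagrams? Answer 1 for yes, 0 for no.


Strings: "gcdik", "mjfpb"
Sorted first:  cdgik
Sorted second: bfjmp
Differ at position 0: 'c' vs 'b' => not anagrams

0


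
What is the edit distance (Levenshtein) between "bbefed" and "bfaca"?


Computing edit distance: "bbefed" -> "bfaca"
DP table:
           b    f    a    c    a
      0    1    2    3    4    5
  b   1    0    1    2    3    4
  b   2    1    1    2    3    4
  e   3    2    2    2    3    4
  f   4    3    2    3    3    4
  e   5    4    3    3    4    4
  d   6    5    4    4    4    5
Edit distance = dp[6][5] = 5

5


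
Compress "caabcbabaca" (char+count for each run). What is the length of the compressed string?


Input: caabcbabaca
Runs:
  'c' x 1 => "c1"
  'a' x 2 => "a2"
  'b' x 1 => "b1"
  'c' x 1 => "c1"
  'b' x 1 => "b1"
  'a' x 1 => "a1"
  'b' x 1 => "b1"
  'a' x 1 => "a1"
  'c' x 1 => "c1"
  'a' x 1 => "a1"
Compressed: "c1a2b1c1b1a1b1a1c1a1"
Compressed length: 20

20


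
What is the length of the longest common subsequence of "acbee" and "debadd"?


LCS of "acbee" and "debadd"
DP table:
           d    e    b    a    d    d
      0    0    0    0    0    0    0
  a   0    0    0    0    1    1    1
  c   0    0    0    0    1    1    1
  b   0    0    0    1    1    1    1
  e   0    0    1    1    1    1    1
  e   0    0    1    1    1    1    1
LCS length = dp[5][6] = 1

1


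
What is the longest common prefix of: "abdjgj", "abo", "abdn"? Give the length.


Words: abdjgj, abo, abdn
  Position 0: all 'a' => match
  Position 1: all 'b' => match
  Position 2: ('d', 'o', 'd') => mismatch, stop
LCP = "ab" (length 2)

2


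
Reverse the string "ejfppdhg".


Input: ejfppdhg
Reading characters right to left:
  Position 7: 'g'
  Position 6: 'h'
  Position 5: 'd'
  Position 4: 'p'
  Position 3: 'p'
  Position 2: 'f'
  Position 1: 'j'
  Position 0: 'e'
Reversed: ghdppfje

ghdppfje


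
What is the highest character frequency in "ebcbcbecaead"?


Input: ebcbcbecaead
Character counts:
  'a': 2
  'b': 3
  'c': 3
  'd': 1
  'e': 3
Maximum frequency: 3

3


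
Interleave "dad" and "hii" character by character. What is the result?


Interleaving "dad" and "hii":
  Position 0: 'd' from first, 'h' from second => "dh"
  Position 1: 'a' from first, 'i' from second => "ai"
  Position 2: 'd' from first, 'i' from second => "di"
Result: dhaidi

dhaidi


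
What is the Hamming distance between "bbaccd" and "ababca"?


Comparing "bbaccd" and "ababca" position by position:
  Position 0: 'b' vs 'a' => differ
  Position 1: 'b' vs 'b' => same
  Position 2: 'a' vs 'a' => same
  Position 3: 'c' vs 'b' => differ
  Position 4: 'c' vs 'c' => same
  Position 5: 'd' vs 'a' => differ
Total differences (Hamming distance): 3

3


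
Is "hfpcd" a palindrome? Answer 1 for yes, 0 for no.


Input: hfpcd
Reversed: dcpfh
  Compare pos 0 ('h') with pos 4 ('d'): MISMATCH
  Compare pos 1 ('f') with pos 3 ('c'): MISMATCH
Result: not a palindrome

0


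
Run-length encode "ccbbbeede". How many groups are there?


Input: ccbbbeede
Scanning for consecutive runs:
  Group 1: 'c' x 2 (positions 0-1)
  Group 2: 'b' x 3 (positions 2-4)
  Group 3: 'e' x 2 (positions 5-6)
  Group 4: 'd' x 1 (positions 7-7)
  Group 5: 'e' x 1 (positions 8-8)
Total groups: 5

5


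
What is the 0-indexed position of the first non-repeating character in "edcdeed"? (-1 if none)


Input: edcdeed
Character frequencies:
  'c': 1
  'd': 3
  'e': 3
Scanning left to right for freq == 1:
  Position 0 ('e'): freq=3, skip
  Position 1 ('d'): freq=3, skip
  Position 2 ('c'): unique! => answer = 2

2


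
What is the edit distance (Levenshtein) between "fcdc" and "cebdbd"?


Computing edit distance: "fcdc" -> "cebdbd"
DP table:
           c    e    b    d    b    d
      0    1    2    3    4    5    6
  f   1    1    2    3    4    5    6
  c   2    1    2    3    4    5    6
  d   3    2    2    3    3    4    5
  c   4    3    3    3    4    4    5
Edit distance = dp[4][6] = 5

5


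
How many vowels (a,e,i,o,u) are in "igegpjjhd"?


Input: igegpjjhd
Checking each character:
  'i' at position 0: vowel (running total: 1)
  'g' at position 1: consonant
  'e' at position 2: vowel (running total: 2)
  'g' at position 3: consonant
  'p' at position 4: consonant
  'j' at position 5: consonant
  'j' at position 6: consonant
  'h' at position 7: consonant
  'd' at position 8: consonant
Total vowels: 2

2


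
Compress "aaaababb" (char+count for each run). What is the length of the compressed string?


Input: aaaababb
Runs:
  'a' x 4 => "a4"
  'b' x 1 => "b1"
  'a' x 1 => "a1"
  'b' x 2 => "b2"
Compressed: "a4b1a1b2"
Compressed length: 8

8


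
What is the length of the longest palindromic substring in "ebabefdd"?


Input: "ebabefdd"
Checking substrings for palindromes:
  [0:5] "ebabe" (len 5) => palindrome
  [1:4] "bab" (len 3) => palindrome
  [6:8] "dd" (len 2) => palindrome
Longest palindromic substring: "ebabe" with length 5

5


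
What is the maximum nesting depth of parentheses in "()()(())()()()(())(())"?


Input: "()()(())()()()(())(())"
Tracking depth:
  Position 0 '(': depth becomes 1
  Position 1 ')': depth becomes 0
  Position 2 '(': depth becomes 1
  Position 3 ')': depth becomes 0
  Position 4 '(': depth becomes 1
  Position 5 '(': depth becomes 2
  Position 6 ')': depth becomes 1
  Position 7 ')': depth becomes 0
  Position 8 '(': depth becomes 1
  Position 9 ')': depth becomes 0
  Position 10 '(': depth becomes 1
  Position 11 ')': depth becomes 0
  Position 12 '(': depth becomes 1
  Position 13 ')': depth becomes 0
  Position 14 '(': depth becomes 1
  Position 15 '(': depth becomes 2
  Position 16 ')': depth becomes 1
  Position 17 ')': depth becomes 0
  Position 18 '(': depth becomes 1
  Position 19 '(': depth becomes 2
  Position 20 ')': depth becomes 1
  Position 21 ')': depth becomes 0
Maximum depth reached: 2

2


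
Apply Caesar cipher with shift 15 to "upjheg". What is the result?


Caesar cipher: shift "upjheg" by 15
  'u' (pos 20) + 15 = pos 9 = 'j'
  'p' (pos 15) + 15 = pos 4 = 'e'
  'j' (pos 9) + 15 = pos 24 = 'y'
  'h' (pos 7) + 15 = pos 22 = 'w'
  'e' (pos 4) + 15 = pos 19 = 't'
  'g' (pos 6) + 15 = pos 21 = 'v'
Result: jeywtv

jeywtv


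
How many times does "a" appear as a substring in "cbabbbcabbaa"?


Searching for "a" in "cbabbbcabbaa"
Scanning each position:
  Position 0: "c" => no
  Position 1: "b" => no
  Position 2: "a" => MATCH
  Position 3: "b" => no
  Position 4: "b" => no
  Position 5: "b" => no
  Position 6: "c" => no
  Position 7: "a" => MATCH
  Position 8: "b" => no
  Position 9: "b" => no
  Position 10: "a" => MATCH
  Position 11: "a" => MATCH
Total occurrences: 4

4


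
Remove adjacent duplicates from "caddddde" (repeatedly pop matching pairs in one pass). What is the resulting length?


Input: caddddde
Stack-based adjacent duplicate removal:
  Read 'c': push. Stack: c
  Read 'a': push. Stack: ca
  Read 'd': push. Stack: cad
  Read 'd': matches stack top 'd' => pop. Stack: ca
  Read 'd': push. Stack: cad
  Read 'd': matches stack top 'd' => pop. Stack: ca
  Read 'd': push. Stack: cad
  Read 'e': push. Stack: cade
Final stack: "cade" (length 4)

4


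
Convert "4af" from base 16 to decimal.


Input: "4af" in base 16
Positional expansion:
  Digit '4' (value 4) x 16^2 = 1024
  Digit 'a' (value 10) x 16^1 = 160
  Digit 'f' (value 15) x 16^0 = 15
Sum = 1199

1199


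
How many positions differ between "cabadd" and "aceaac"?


Comparing "cabadd" and "aceaac" position by position:
  Position 0: 'c' vs 'a' => DIFFER
  Position 1: 'a' vs 'c' => DIFFER
  Position 2: 'b' vs 'e' => DIFFER
  Position 3: 'a' vs 'a' => same
  Position 4: 'd' vs 'a' => DIFFER
  Position 5: 'd' vs 'c' => DIFFER
Positions that differ: 5

5


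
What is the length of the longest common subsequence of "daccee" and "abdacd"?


LCS of "daccee" and "abdacd"
DP table:
           a    b    d    a    c    d
      0    0    0    0    0    0    0
  d   0    0    0    1    1    1    1
  a   0    1    1    1    2    2    2
  c   0    1    1    1    2    3    3
  c   0    1    1    1    2    3    3
  e   0    1    1    1    2    3    3
  e   0    1    1    1    2    3    3
LCS length = dp[6][6] = 3

3


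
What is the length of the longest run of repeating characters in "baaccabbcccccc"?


Input: "baaccabbcccccc"
Scanning for longest run:
  Position 1 ('a'): new char, reset run to 1
  Position 2 ('a'): continues run of 'a', length=2
  Position 3 ('c'): new char, reset run to 1
  Position 4 ('c'): continues run of 'c', length=2
  Position 5 ('a'): new char, reset run to 1
  Position 6 ('b'): new char, reset run to 1
  Position 7 ('b'): continues run of 'b', length=2
  Position 8 ('c'): new char, reset run to 1
  Position 9 ('c'): continues run of 'c', length=2
  Position 10 ('c'): continues run of 'c', length=3
  Position 11 ('c'): continues run of 'c', length=4
  Position 12 ('c'): continues run of 'c', length=5
  Position 13 ('c'): continues run of 'c', length=6
Longest run: 'c' with length 6

6


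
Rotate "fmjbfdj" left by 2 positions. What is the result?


Input: "fmjbfdj", rotate left by 2
First 2 characters: "fm"
Remaining characters: "jbfdj"
Concatenate remaining + first: "jbfdj" + "fm" = "jbfdjfm"

jbfdjfm


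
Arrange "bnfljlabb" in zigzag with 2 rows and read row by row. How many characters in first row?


Zigzag "bnfljlabb" into 2 rows:
Placing characters:
  'b' => row 0
  'n' => row 1
  'f' => row 0
  'l' => row 1
  'j' => row 0
  'l' => row 1
  'a' => row 0
  'b' => row 1
  'b' => row 0
Rows:
  Row 0: "bfjab"
  Row 1: "nllb"
First row length: 5

5


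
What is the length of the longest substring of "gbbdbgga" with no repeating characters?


Input: "gbbdbgga"
Sliding window (track last position of each char):
  Position 0 ('g'): window [0,0] length 1 -- new best
  Position 1 ('b'): window [0,1] length 2 -- new best
  Position 2 ('b'): repeat (last at 1), move window start to 2
  Position 2 ('b'): window [2,2] length 1
  Position 3 ('d'): window [2,3] length 2
  Position 4 ('b'): repeat (last at 2), move window start to 3
  Position 4 ('b'): window [3,4] length 2
  Position 5 ('g'): window [3,5] length 3 -- new best
  Position 6 ('g'): repeat (last at 5), move window start to 6
  Position 6 ('g'): window [6,6] length 1
  Position 7 ('a'): window [6,7] length 2
Longest substring with no repeats: "dbg" with length 3

3


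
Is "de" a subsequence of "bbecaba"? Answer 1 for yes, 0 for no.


Check if "de" is a subsequence of "bbecaba"
Greedy scan:
  Position 0 ('b'): no match needed
  Position 1 ('b'): no match needed
  Position 2 ('e'): no match needed
  Position 3 ('c'): no match needed
  Position 4 ('a'): no match needed
  Position 5 ('b'): no match needed
  Position 6 ('a'): no match needed
Only matched 0/2 characters => not a subsequence

0


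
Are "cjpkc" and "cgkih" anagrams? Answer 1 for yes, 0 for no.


Strings: "cjpkc", "cgkih"
Sorted first:  ccjkp
Sorted second: cghik
Differ at position 1: 'c' vs 'g' => not anagrams

0


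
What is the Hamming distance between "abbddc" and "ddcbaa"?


Comparing "abbddc" and "ddcbaa" position by position:
  Position 0: 'a' vs 'd' => differ
  Position 1: 'b' vs 'd' => differ
  Position 2: 'b' vs 'c' => differ
  Position 3: 'd' vs 'b' => differ
  Position 4: 'd' vs 'a' => differ
  Position 5: 'c' vs 'a' => differ
Total differences (Hamming distance): 6

6


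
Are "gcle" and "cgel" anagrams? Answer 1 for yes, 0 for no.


Strings: "gcle", "cgel"
Sorted first:  cegl
Sorted second: cegl
Sorted forms match => anagrams

1


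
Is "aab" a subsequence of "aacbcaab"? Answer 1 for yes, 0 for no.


Check if "aab" is a subsequence of "aacbcaab"
Greedy scan:
  Position 0 ('a'): matches sub[0] = 'a'
  Position 1 ('a'): matches sub[1] = 'a'
  Position 2 ('c'): no match needed
  Position 3 ('b'): matches sub[2] = 'b'
  Position 4 ('c'): no match needed
  Position 5 ('a'): no match needed
  Position 6 ('a'): no match needed
  Position 7 ('b'): no match needed
All 3 characters matched => is a subsequence

1


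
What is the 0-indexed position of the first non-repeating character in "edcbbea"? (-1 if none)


Input: edcbbea
Character frequencies:
  'a': 1
  'b': 2
  'c': 1
  'd': 1
  'e': 2
Scanning left to right for freq == 1:
  Position 0 ('e'): freq=2, skip
  Position 1 ('d'): unique! => answer = 1

1


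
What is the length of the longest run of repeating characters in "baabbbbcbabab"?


Input: "baabbbbcbabab"
Scanning for longest run:
  Position 1 ('a'): new char, reset run to 1
  Position 2 ('a'): continues run of 'a', length=2
  Position 3 ('b'): new char, reset run to 1
  Position 4 ('b'): continues run of 'b', length=2
  Position 5 ('b'): continues run of 'b', length=3
  Position 6 ('b'): continues run of 'b', length=4
  Position 7 ('c'): new char, reset run to 1
  Position 8 ('b'): new char, reset run to 1
  Position 9 ('a'): new char, reset run to 1
  Position 10 ('b'): new char, reset run to 1
  Position 11 ('a'): new char, reset run to 1
  Position 12 ('b'): new char, reset run to 1
Longest run: 'b' with length 4

4


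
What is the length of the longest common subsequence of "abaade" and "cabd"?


LCS of "abaade" and "cabd"
DP table:
           c    a    b    d
      0    0    0    0    0
  a   0    0    1    1    1
  b   0    0    1    2    2
  a   0    0    1    2    2
  a   0    0    1    2    2
  d   0    0    1    2    3
  e   0    0    1    2    3
LCS length = dp[6][4] = 3

3


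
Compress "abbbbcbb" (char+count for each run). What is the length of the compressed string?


Input: abbbbcbb
Runs:
  'a' x 1 => "a1"
  'b' x 4 => "b4"
  'c' x 1 => "c1"
  'b' x 2 => "b2"
Compressed: "a1b4c1b2"
Compressed length: 8

8


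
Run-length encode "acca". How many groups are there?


Input: acca
Scanning for consecutive runs:
  Group 1: 'a' x 1 (positions 0-0)
  Group 2: 'c' x 2 (positions 1-2)
  Group 3: 'a' x 1 (positions 3-3)
Total groups: 3

3


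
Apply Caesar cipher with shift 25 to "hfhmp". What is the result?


Caesar cipher: shift "hfhmp" by 25
  'h' (pos 7) + 25 = pos 6 = 'g'
  'f' (pos 5) + 25 = pos 4 = 'e'
  'h' (pos 7) + 25 = pos 6 = 'g'
  'm' (pos 12) + 25 = pos 11 = 'l'
  'p' (pos 15) + 25 = pos 14 = 'o'
Result: geglo

geglo


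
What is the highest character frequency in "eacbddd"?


Input: eacbddd
Character counts:
  'a': 1
  'b': 1
  'c': 1
  'd': 3
  'e': 1
Maximum frequency: 3

3


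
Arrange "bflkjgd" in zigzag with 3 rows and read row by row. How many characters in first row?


Zigzag "bflkjgd" into 3 rows:
Placing characters:
  'b' => row 0
  'f' => row 1
  'l' => row 2
  'k' => row 1
  'j' => row 0
  'g' => row 1
  'd' => row 2
Rows:
  Row 0: "bj"
  Row 1: "fkg"
  Row 2: "ld"
First row length: 2

2


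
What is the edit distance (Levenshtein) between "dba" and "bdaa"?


Computing edit distance: "dba" -> "bdaa"
DP table:
           b    d    a    a
      0    1    2    3    4
  d   1    1    1    2    3
  b   2    1    2    2    3
  a   3    2    2    2    2
Edit distance = dp[3][4] = 2

2


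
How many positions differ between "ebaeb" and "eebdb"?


Comparing "ebaeb" and "eebdb" position by position:
  Position 0: 'e' vs 'e' => same
  Position 1: 'b' vs 'e' => DIFFER
  Position 2: 'a' vs 'b' => DIFFER
  Position 3: 'e' vs 'd' => DIFFER
  Position 4: 'b' vs 'b' => same
Positions that differ: 3

3


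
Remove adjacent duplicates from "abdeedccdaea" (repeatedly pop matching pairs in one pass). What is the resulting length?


Input: abdeedccdaea
Stack-based adjacent duplicate removal:
  Read 'a': push. Stack: a
  Read 'b': push. Stack: ab
  Read 'd': push. Stack: abd
  Read 'e': push. Stack: abde
  Read 'e': matches stack top 'e' => pop. Stack: abd
  Read 'd': matches stack top 'd' => pop. Stack: ab
  Read 'c': push. Stack: abc
  Read 'c': matches stack top 'c' => pop. Stack: ab
  Read 'd': push. Stack: abd
  Read 'a': push. Stack: abda
  Read 'e': push. Stack: abdae
  Read 'a': push. Stack: abdaea
Final stack: "abdaea" (length 6)

6


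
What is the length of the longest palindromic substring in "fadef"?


Input: "fadef"
Checking substrings for palindromes:
  No multi-char palindromic substrings found
Longest palindromic substring: "f" with length 1

1


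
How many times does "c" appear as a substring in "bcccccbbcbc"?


Searching for "c" in "bcccccbbcbc"
Scanning each position:
  Position 0: "b" => no
  Position 1: "c" => MATCH
  Position 2: "c" => MATCH
  Position 3: "c" => MATCH
  Position 4: "c" => MATCH
  Position 5: "c" => MATCH
  Position 6: "b" => no
  Position 7: "b" => no
  Position 8: "c" => MATCH
  Position 9: "b" => no
  Position 10: "c" => MATCH
Total occurrences: 7

7


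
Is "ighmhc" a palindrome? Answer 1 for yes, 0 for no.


Input: ighmhc
Reversed: chmhgi
  Compare pos 0 ('i') with pos 5 ('c'): MISMATCH
  Compare pos 1 ('g') with pos 4 ('h'): MISMATCH
  Compare pos 2 ('h') with pos 3 ('m'): MISMATCH
Result: not a palindrome

0


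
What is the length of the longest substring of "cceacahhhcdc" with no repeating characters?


Input: "cceacahhhcdc"
Sliding window (track last position of each char):
  Position 0 ('c'): window [0,0] length 1 -- new best
  Position 1 ('c'): repeat (last at 0), move window start to 1
  Position 1 ('c'): window [1,1] length 1
  Position 2 ('e'): window [1,2] length 2 -- new best
  Position 3 ('a'): window [1,3] length 3 -- new best
  Position 4 ('c'): repeat (last at 1), move window start to 2
  Position 4 ('c'): window [2,4] length 3
  Position 5 ('a'): repeat (last at 3), move window start to 4
  Position 5 ('a'): window [4,5] length 2
  Position 6 ('h'): window [4,6] length 3
  Position 7 ('h'): repeat (last at 6), move window start to 7
  Position 7 ('h'): window [7,7] length 1
  Position 8 ('h'): repeat (last at 7), move window start to 8
  Position 8 ('h'): window [8,8] length 1
  Position 9 ('c'): window [8,9] length 2
  Position 10 ('d'): window [8,10] length 3
  Position 11 ('c'): repeat (last at 9), move window start to 10
  Position 11 ('c'): window [10,11] length 2
Longest substring with no repeats: "cea" with length 3

3


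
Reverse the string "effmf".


Input: effmf
Reading characters right to left:
  Position 4: 'f'
  Position 3: 'm'
  Position 2: 'f'
  Position 1: 'f'
  Position 0: 'e'
Reversed: fmffe

fmffe


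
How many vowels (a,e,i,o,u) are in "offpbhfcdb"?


Input: offpbhfcdb
Checking each character:
  'o' at position 0: vowel (running total: 1)
  'f' at position 1: consonant
  'f' at position 2: consonant
  'p' at position 3: consonant
  'b' at position 4: consonant
  'h' at position 5: consonant
  'f' at position 6: consonant
  'c' at position 7: consonant
  'd' at position 8: consonant
  'b' at position 9: consonant
Total vowels: 1

1


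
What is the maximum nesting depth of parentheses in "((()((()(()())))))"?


Input: "((()((()(()())))))"
Tracking depth:
  Position 0 '(': depth becomes 1
  Position 1 '(': depth becomes 2
  Position 2 '(': depth becomes 3
  Position 3 ')': depth becomes 2
  Position 4 '(': depth becomes 3
  Position 5 '(': depth becomes 4
  Position 6 '(': depth becomes 5
  Position 7 ')': depth becomes 4
  Position 8 '(': depth becomes 5
  Position 9 '(': depth becomes 6
  Position 10 ')': depth becomes 5
  Position 11 '(': depth becomes 6
  Position 12 ')': depth becomes 5
  Position 13 ')': depth becomes 4
  Position 14 ')': depth becomes 3
  Position 15 ')': depth becomes 2
  Position 16 ')': depth becomes 1
  Position 17 ')': depth becomes 0
Maximum depth reached: 6

6


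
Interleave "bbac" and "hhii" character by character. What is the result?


Interleaving "bbac" and "hhii":
  Position 0: 'b' from first, 'h' from second => "bh"
  Position 1: 'b' from first, 'h' from second => "bh"
  Position 2: 'a' from first, 'i' from second => "ai"
  Position 3: 'c' from first, 'i' from second => "ci"
Result: bhbhaici

bhbhaici


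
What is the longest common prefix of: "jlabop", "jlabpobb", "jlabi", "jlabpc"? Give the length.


Words: jlabop, jlabpobb, jlabi, jlabpc
  Position 0: all 'j' => match
  Position 1: all 'l' => match
  Position 2: all 'a' => match
  Position 3: all 'b' => match
  Position 4: ('o', 'p', 'i', 'p') => mismatch, stop
LCP = "jlab" (length 4)

4


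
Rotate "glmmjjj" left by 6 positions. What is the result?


Input: "glmmjjj", rotate left by 6
First 6 characters: "glmmjj"
Remaining characters: "j"
Concatenate remaining + first: "j" + "glmmjj" = "jglmmjj"

jglmmjj


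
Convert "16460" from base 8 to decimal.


Input: "16460" in base 8
Positional expansion:
  Digit '1' (value 1) x 8^4 = 4096
  Digit '6' (value 6) x 8^3 = 3072
  Digit '4' (value 4) x 8^2 = 256
  Digit '6' (value 6) x 8^1 = 48
  Digit '0' (value 0) x 8^0 = 0
Sum = 7472

7472


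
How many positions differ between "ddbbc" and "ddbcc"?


Comparing "ddbbc" and "ddbcc" position by position:
  Position 0: 'd' vs 'd' => same
  Position 1: 'd' vs 'd' => same
  Position 2: 'b' vs 'b' => same
  Position 3: 'b' vs 'c' => DIFFER
  Position 4: 'c' vs 'c' => same
Positions that differ: 1

1


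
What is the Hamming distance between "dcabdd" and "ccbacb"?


Comparing "dcabdd" and "ccbacb" position by position:
  Position 0: 'd' vs 'c' => differ
  Position 1: 'c' vs 'c' => same
  Position 2: 'a' vs 'b' => differ
  Position 3: 'b' vs 'a' => differ
  Position 4: 'd' vs 'c' => differ
  Position 5: 'd' vs 'b' => differ
Total differences (Hamming distance): 5

5


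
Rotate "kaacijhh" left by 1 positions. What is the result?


Input: "kaacijhh", rotate left by 1
First 1 characters: "k"
Remaining characters: "aacijhh"
Concatenate remaining + first: "aacijhh" + "k" = "aacijhhk"

aacijhhk


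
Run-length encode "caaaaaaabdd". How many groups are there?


Input: caaaaaaabdd
Scanning for consecutive runs:
  Group 1: 'c' x 1 (positions 0-0)
  Group 2: 'a' x 7 (positions 1-7)
  Group 3: 'b' x 1 (positions 8-8)
  Group 4: 'd' x 2 (positions 9-10)
Total groups: 4

4


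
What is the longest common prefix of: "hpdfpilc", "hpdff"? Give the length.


Words: hpdfpilc, hpdff
  Position 0: all 'h' => match
  Position 1: all 'p' => match
  Position 2: all 'd' => match
  Position 3: all 'f' => match
  Position 4: ('p', 'f') => mismatch, stop
LCP = "hpdf" (length 4)

4


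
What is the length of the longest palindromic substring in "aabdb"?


Input: "aabdb"
Checking substrings for palindromes:
  [2:5] "bdb" (len 3) => palindrome
  [0:2] "aa" (len 2) => palindrome
Longest palindromic substring: "bdb" with length 3

3


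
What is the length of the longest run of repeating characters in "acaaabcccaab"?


Input: "acaaabcccaab"
Scanning for longest run:
  Position 1 ('c'): new char, reset run to 1
  Position 2 ('a'): new char, reset run to 1
  Position 3 ('a'): continues run of 'a', length=2
  Position 4 ('a'): continues run of 'a', length=3
  Position 5 ('b'): new char, reset run to 1
  Position 6 ('c'): new char, reset run to 1
  Position 7 ('c'): continues run of 'c', length=2
  Position 8 ('c'): continues run of 'c', length=3
  Position 9 ('a'): new char, reset run to 1
  Position 10 ('a'): continues run of 'a', length=2
  Position 11 ('b'): new char, reset run to 1
Longest run: 'a' with length 3

3


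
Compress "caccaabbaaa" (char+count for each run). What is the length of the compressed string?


Input: caccaabbaaa
Runs:
  'c' x 1 => "c1"
  'a' x 1 => "a1"
  'c' x 2 => "c2"
  'a' x 2 => "a2"
  'b' x 2 => "b2"
  'a' x 3 => "a3"
Compressed: "c1a1c2a2b2a3"
Compressed length: 12

12


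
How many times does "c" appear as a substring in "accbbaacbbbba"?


Searching for "c" in "accbbaacbbbba"
Scanning each position:
  Position 0: "a" => no
  Position 1: "c" => MATCH
  Position 2: "c" => MATCH
  Position 3: "b" => no
  Position 4: "b" => no
  Position 5: "a" => no
  Position 6: "a" => no
  Position 7: "c" => MATCH
  Position 8: "b" => no
  Position 9: "b" => no
  Position 10: "b" => no
  Position 11: "b" => no
  Position 12: "a" => no
Total occurrences: 3

3


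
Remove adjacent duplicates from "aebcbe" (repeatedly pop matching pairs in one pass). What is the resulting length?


Input: aebcbe
Stack-based adjacent duplicate removal:
  Read 'a': push. Stack: a
  Read 'e': push. Stack: ae
  Read 'b': push. Stack: aeb
  Read 'c': push. Stack: aebc
  Read 'b': push. Stack: aebcb
  Read 'e': push. Stack: aebcbe
Final stack: "aebcbe" (length 6)

6


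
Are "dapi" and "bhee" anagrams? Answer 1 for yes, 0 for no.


Strings: "dapi", "bhee"
Sorted first:  adip
Sorted second: beeh
Differ at position 0: 'a' vs 'b' => not anagrams

0


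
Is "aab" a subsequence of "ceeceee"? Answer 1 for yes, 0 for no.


Check if "aab" is a subsequence of "ceeceee"
Greedy scan:
  Position 0 ('c'): no match needed
  Position 1 ('e'): no match needed
  Position 2 ('e'): no match needed
  Position 3 ('c'): no match needed
  Position 4 ('e'): no match needed
  Position 5 ('e'): no match needed
  Position 6 ('e'): no match needed
Only matched 0/3 characters => not a subsequence

0


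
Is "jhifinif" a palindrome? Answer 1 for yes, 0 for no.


Input: jhifinif
Reversed: finifihj
  Compare pos 0 ('j') with pos 7 ('f'): MISMATCH
  Compare pos 1 ('h') with pos 6 ('i'): MISMATCH
  Compare pos 2 ('i') with pos 5 ('n'): MISMATCH
  Compare pos 3 ('f') with pos 4 ('i'): MISMATCH
Result: not a palindrome

0


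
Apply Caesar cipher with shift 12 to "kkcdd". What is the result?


Caesar cipher: shift "kkcdd" by 12
  'k' (pos 10) + 12 = pos 22 = 'w'
  'k' (pos 10) + 12 = pos 22 = 'w'
  'c' (pos 2) + 12 = pos 14 = 'o'
  'd' (pos 3) + 12 = pos 15 = 'p'
  'd' (pos 3) + 12 = pos 15 = 'p'
Result: wwopp

wwopp


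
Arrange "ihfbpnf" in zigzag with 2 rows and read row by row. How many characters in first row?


Zigzag "ihfbpnf" into 2 rows:
Placing characters:
  'i' => row 0
  'h' => row 1
  'f' => row 0
  'b' => row 1
  'p' => row 0
  'n' => row 1
  'f' => row 0
Rows:
  Row 0: "ifpf"
  Row 1: "hbn"
First row length: 4

4


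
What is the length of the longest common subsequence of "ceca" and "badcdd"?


LCS of "ceca" and "badcdd"
DP table:
           b    a    d    c    d    d
      0    0    0    0    0    0    0
  c   0    0    0    0    1    1    1
  e   0    0    0    0    1    1    1
  c   0    0    0    0    1    1    1
  a   0    0    1    1    1    1    1
LCS length = dp[4][6] = 1

1


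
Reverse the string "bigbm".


Input: bigbm
Reading characters right to left:
  Position 4: 'm'
  Position 3: 'b'
  Position 2: 'g'
  Position 1: 'i'
  Position 0: 'b'
Reversed: mbgib

mbgib


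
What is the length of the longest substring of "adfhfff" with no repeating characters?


Input: "adfhfff"
Sliding window (track last position of each char):
  Position 0 ('a'): window [0,0] length 1 -- new best
  Position 1 ('d'): window [0,1] length 2 -- new best
  Position 2 ('f'): window [0,2] length 3 -- new best
  Position 3 ('h'): window [0,3] length 4 -- new best
  Position 4 ('f'): repeat (last at 2), move window start to 3
  Position 4 ('f'): window [3,4] length 2
  Position 5 ('f'): repeat (last at 4), move window start to 5
  Position 5 ('f'): window [5,5] length 1
  Position 6 ('f'): repeat (last at 5), move window start to 6
  Position 6 ('f'): window [6,6] length 1
Longest substring with no repeats: "adfh" with length 4

4
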